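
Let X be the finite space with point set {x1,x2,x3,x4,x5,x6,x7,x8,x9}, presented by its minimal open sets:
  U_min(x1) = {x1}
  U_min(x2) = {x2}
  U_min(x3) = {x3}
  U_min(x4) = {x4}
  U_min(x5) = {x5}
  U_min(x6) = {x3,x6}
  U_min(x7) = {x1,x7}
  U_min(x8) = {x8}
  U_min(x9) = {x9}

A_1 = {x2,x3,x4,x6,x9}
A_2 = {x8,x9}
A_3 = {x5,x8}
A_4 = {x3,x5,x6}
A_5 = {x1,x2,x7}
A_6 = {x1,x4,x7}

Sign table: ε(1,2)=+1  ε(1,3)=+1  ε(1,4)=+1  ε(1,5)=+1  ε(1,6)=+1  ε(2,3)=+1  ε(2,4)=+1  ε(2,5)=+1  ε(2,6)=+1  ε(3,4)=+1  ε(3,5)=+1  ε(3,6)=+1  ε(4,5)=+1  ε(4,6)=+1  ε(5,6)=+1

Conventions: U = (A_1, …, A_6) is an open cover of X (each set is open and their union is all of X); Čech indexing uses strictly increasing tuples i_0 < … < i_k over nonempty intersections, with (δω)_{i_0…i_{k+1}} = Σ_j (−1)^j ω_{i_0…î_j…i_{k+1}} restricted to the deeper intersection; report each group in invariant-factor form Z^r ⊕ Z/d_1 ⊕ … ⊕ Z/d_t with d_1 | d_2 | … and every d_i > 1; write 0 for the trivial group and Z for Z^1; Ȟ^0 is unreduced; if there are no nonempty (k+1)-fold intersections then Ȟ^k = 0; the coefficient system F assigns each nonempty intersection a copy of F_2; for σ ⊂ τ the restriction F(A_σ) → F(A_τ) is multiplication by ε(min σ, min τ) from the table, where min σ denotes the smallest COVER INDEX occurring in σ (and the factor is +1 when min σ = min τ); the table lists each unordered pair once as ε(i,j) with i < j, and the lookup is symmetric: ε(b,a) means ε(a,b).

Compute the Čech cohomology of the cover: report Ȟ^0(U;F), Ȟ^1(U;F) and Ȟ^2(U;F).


intersection data:
  A12={x9} A14={x3,x6} A15={x2} A16={x4} A23={x8} A34={x5} A56={x1,x7}
C dims 6,7; δ0: rk_F2 5
Ȟ^0 = (6 − 5) − 0 = 1, so Ȟ^0 ≅ Z/2
Ȟ^1 = (7 − 0) − 5 = 2, so Ȟ^1 ≅ Z/2 ⊕ Z/2
Ȟ^2 = (0 − 0) − 0 = 0, so Ȟ^2 ≅ 0

Ȟ^0 = Z/2, Ȟ^1 = Z/2 ⊕ Z/2 and Ȟ^2 = 0


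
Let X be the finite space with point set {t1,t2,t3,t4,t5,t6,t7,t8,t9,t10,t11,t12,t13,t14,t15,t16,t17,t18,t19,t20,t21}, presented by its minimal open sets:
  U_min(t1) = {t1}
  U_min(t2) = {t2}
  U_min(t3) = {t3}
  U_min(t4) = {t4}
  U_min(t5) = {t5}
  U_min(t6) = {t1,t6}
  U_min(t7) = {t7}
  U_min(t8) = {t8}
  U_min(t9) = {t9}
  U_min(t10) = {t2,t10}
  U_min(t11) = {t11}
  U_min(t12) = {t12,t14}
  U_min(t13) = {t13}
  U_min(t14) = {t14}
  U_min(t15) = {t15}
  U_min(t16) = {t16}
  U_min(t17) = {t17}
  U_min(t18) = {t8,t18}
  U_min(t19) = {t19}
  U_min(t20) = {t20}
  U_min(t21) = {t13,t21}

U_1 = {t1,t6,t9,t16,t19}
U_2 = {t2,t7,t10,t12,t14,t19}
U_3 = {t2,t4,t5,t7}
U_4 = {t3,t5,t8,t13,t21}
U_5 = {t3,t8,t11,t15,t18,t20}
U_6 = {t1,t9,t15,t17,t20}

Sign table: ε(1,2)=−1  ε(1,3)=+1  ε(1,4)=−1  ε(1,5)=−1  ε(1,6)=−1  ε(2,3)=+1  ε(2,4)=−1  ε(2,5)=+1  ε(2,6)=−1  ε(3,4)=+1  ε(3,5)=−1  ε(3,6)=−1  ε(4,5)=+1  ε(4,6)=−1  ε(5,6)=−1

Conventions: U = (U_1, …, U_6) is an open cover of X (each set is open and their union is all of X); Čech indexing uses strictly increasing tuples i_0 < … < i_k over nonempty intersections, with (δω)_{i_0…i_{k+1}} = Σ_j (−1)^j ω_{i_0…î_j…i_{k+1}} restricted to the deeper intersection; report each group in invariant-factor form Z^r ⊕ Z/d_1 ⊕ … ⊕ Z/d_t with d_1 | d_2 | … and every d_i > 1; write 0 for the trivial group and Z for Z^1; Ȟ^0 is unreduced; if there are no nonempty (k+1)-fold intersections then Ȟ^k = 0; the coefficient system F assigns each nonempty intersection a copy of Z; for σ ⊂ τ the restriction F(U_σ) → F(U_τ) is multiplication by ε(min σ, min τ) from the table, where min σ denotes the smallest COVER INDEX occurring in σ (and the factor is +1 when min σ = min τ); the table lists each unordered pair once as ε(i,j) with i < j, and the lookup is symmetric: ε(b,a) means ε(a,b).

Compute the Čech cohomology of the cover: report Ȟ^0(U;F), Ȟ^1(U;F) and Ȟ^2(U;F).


cover nerve:
  U12={t19} U16={t1,t9} U23={t2,t7} U34={t5} U45={t3,t8} U56={t15,t20}
C dims 6,6; δ0: rk 6, SNF 1^5·2
Ȟ^0: (6−6)−0=0 ⇒ 0
Ȟ^1: (6−0)−6=0 plus torsion [2] ⇒ Z/2
Ȟ^2: (0−0)−0=0 ⇒ 0

Ȟ^0(U;F) ≅ 0,  Ȟ^1(U;F) ≅ Z/2,  Ȟ^2(U;F) ≅ 0


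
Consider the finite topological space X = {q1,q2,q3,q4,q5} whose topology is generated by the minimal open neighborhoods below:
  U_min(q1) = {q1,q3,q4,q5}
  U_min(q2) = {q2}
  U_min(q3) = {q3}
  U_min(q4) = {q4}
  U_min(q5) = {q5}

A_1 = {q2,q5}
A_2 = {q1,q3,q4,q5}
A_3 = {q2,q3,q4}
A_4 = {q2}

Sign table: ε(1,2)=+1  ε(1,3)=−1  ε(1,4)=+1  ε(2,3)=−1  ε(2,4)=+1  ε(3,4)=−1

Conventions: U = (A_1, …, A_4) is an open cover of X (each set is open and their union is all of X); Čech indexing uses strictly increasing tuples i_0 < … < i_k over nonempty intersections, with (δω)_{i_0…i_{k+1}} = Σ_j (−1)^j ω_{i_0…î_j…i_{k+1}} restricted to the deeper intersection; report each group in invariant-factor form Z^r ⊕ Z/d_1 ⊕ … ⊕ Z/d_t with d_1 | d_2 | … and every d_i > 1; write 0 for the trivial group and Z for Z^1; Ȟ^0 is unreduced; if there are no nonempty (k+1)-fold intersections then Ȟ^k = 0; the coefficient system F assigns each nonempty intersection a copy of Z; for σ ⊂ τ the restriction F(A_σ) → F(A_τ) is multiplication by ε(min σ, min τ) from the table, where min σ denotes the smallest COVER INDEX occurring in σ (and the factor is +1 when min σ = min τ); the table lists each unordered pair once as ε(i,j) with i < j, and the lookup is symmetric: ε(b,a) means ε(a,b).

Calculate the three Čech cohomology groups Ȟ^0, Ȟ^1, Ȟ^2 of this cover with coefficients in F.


Ȟ^0 ≅ Z, Ȟ^1 ≅ Z and Ȟ^2 ≅ 0

nonempty intersections:
  A12={q5} A13={q2} A14={q2} A23={q3,q4} A34={q2}
  A134={q2}
C dims 4,5,1; δ0: rk 3, SNF 1^3; δ1: rk 1, SNF 1^1
Ȟ^0: (4−3)−0=1 ⇒ Z
Ȟ^1: (5−1)−3=1 ⇒ Z
Ȟ^2: (1−0)−1=0 ⇒ 0


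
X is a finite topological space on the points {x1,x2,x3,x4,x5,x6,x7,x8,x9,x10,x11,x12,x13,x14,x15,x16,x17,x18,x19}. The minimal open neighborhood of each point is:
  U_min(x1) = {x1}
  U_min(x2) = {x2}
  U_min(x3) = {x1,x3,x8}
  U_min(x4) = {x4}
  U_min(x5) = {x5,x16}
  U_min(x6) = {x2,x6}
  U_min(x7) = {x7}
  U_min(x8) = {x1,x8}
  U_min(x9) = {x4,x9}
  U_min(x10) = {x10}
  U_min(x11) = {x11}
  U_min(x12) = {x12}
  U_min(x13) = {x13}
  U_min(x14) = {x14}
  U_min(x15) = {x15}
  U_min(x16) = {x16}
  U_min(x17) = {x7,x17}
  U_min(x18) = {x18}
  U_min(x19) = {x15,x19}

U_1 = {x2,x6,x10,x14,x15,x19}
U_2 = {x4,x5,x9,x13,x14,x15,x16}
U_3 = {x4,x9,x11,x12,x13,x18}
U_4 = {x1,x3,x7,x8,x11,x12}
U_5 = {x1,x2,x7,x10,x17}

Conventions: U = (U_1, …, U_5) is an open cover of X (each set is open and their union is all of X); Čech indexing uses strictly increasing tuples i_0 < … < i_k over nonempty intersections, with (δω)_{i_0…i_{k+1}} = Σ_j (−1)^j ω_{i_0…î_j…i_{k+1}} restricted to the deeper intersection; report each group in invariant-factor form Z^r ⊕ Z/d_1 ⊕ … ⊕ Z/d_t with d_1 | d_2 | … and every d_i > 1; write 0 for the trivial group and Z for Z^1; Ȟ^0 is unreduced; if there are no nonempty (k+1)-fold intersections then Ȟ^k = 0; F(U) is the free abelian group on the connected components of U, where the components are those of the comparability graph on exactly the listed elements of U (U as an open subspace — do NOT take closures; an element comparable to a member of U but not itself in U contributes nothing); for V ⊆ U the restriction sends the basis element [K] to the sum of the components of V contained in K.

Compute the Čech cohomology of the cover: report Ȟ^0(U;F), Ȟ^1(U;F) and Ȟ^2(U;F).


Ȟ^0 = Z^12,  Ȟ^1 = 0,  Ȟ^2 = 0

intersection data:
  U12={x14,x15} U15={x2,x10} U23={x4,x9,x13} U34={x11,x12} U45={x1,x7}
components per intersection:
  U1: {x2,x6} {x10} {x14} {x15,x19}
  U2: {x4,x9} {x5,x16} {x13} {x14} {x15}
  U3: {x4,x9} {x11} {x12} {x13} {x18}
  U4: {x1,x3,x8} {x7} {x11} {x12}
  U5: {x1} {x2} {x7,x17} {x10}
  U12: {x14} {x15}
  U15: {x2} {x10}
  U23: {x4,x9} {x13}
  U34: {x11} {x12}
  U45: {x1} {x7}
C dims 22,10; δ0: rk 10, SNF 1^10
Ȟ^0 = (22 − 10) − 0 = 12, so Ȟ^0 ≅ Z^12
Ȟ^1 = (10 − 0) − 10 = 0, so Ȟ^1 ≅ 0
Ȟ^2 = (0 − 0) − 0 = 0, so Ȟ^2 ≅ 0


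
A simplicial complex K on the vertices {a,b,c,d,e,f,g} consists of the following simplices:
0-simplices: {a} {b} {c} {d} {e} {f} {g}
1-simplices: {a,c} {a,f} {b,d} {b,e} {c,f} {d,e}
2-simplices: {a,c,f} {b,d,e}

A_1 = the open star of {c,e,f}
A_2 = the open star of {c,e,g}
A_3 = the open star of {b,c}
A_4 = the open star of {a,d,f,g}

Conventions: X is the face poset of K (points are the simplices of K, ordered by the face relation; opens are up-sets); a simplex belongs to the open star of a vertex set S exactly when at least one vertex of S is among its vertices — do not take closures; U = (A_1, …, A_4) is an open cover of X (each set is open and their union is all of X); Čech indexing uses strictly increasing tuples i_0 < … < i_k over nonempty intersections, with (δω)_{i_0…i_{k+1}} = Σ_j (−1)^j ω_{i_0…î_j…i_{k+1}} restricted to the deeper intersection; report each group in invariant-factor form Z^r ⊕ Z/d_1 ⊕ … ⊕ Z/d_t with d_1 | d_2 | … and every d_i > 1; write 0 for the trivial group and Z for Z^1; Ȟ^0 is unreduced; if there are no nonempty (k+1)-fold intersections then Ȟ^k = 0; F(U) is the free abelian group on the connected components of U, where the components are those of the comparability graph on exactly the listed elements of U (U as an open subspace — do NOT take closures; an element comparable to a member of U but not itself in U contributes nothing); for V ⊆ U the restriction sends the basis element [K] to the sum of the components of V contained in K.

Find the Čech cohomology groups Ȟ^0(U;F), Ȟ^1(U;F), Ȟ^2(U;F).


Ȟ^0 ≅ Z^3,  Ȟ^1 ≅ 0,  Ȟ^2 ≅ 0

intersection data:
  A1={{c},{e},{f},{a,c},{a,f},{b,e},{c,f},{d,e},{a,c,f},{b,d,e}} A2={{c},{e},{g},{a,c},{b,e},{c,f},{d,e},{a,c,f},{b,d,e}} A3={{b},{c},{a,c},{b,d},{b,e},{c,f},{a,c,f},{b,d,e}} A4={{a},{d},{f},{g},{a,c},{a,f},{b,d},{c,f},{d,e},{a,c,f},{b,d,e}}
  A12={{c},{e},{a,c},{b,e},{c,f},{d,e},{a,c,f},{b,d,e}} A13={{c},{a,c},{b,e},{c,f},{a,c,f},{b,d,e}} A14={{f},{a,c},{a,f},{c,f},{d,e},{a,c,f},{b,d,e}} A23={{c},{a,c},{b,e},{c,f},{a,c,f},{b,d,e}} A24={{g},{a,c},{c,f},{d,e},{a,c,f},{b,d,e}} A34={{a,c},{b,d},{c,f},{a,c,f},{b,d,e}}
  A123={{c},{a,c},{b,e},{c,f},{a,c,f},{b,d,e}} A124={{a,c},{c,f},{d,e},{a,c,f},{b,d,e}} A134={{a,c},{c,f},{a,c,f},{b,d,e}} A234={{a,c},{c,f},{a,c,f},{b,d,e}}
  A1234={{a,c},{c,f},{a,c,f},{b,d,e}}
components per intersection:
  A1: {{c},{f},{a,c},{a,f},{c,f},{a,c,f}} {{e},{b,e},{d,e},{b,d,e}}
  A2: {{c},{a,c},{c,f},{a,c,f}} {{e},{b,e},{d,e},{b,d,e}} {{g}}
  A3: {{b},{b,d},{b,e},{b,d,e}} {{c},{a,c},{c,f},{a,c,f}}
  A4: {{a},{f},{a,c},{a,f},{c,f},{a,c,f}} {{d},{b,d},{d,e},{b,d,e}} {{g}}
  A12: {{c},{a,c},{c,f},{a,c,f}} {{e},{b,e},{d,e},{b,d,e}}
  A13: {{c},{a,c},{c,f},{a,c,f}} {{b,e},{b,d,e}}
  A14: {{f},{a,c},{a,f},{c,f},{a,c,f}} {{d,e},{b,d,e}}
  A23: {{c},{a,c},{c,f},{a,c,f}} {{b,e},{b,d,e}}
  A24: {{g}} {{a,c},{c,f},{a,c,f}} {{d,e},{b,d,e}}
  A34: {{a,c},{c,f},{a,c,f}} {{b,d},{b,d,e}}
  A123: {{c},{a,c},{c,f},{a,c,f}} {{b,e},{b,d,e}}
  A124: {{a,c},{c,f},{a,c,f}} {{d,e},{b,d,e}}
  A134: {{a,c},{c,f},{a,c,f}} {{b,d,e}}
  A234: {{a,c},{c,f},{a,c,f}} {{b,d,e}}
  A1234: {{a,c},{c,f},{a,c,f}} {{b,d,e}}
C dims 10,13,8,2; δ0: rk 7, SNF 1^7; δ1: rk 6, SNF 1^6; δ2: rk 2, SNF 1^2
Ȟ^0 = (10 − 7) − 0 = 3, so Ȟ^0 ≅ Z^3
Ȟ^1 = (13 − 6) − 7 = 0, so Ȟ^1 ≅ 0
Ȟ^2 = (8 − 2) − 6 = 0, so Ȟ^2 ≅ 0


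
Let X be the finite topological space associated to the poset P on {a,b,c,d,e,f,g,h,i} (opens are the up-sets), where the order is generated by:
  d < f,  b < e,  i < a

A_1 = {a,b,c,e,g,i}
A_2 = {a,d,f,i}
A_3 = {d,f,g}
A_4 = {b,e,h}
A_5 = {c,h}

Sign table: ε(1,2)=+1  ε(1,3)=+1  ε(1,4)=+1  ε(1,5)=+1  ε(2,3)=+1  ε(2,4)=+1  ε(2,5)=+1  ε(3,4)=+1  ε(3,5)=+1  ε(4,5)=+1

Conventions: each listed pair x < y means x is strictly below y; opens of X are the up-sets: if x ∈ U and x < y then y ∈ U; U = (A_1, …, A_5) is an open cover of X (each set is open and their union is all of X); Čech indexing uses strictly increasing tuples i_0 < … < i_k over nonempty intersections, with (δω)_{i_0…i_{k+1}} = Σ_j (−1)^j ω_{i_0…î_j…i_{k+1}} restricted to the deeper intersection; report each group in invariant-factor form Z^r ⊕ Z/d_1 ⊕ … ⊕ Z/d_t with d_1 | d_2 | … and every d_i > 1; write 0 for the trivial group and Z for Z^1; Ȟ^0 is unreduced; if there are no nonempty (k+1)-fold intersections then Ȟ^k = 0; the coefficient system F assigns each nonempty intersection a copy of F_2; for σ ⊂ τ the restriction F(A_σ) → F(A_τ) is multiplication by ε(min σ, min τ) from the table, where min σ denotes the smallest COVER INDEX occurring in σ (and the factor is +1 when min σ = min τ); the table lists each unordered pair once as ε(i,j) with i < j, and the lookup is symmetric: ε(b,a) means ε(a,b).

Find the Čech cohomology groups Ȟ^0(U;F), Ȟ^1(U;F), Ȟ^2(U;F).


Ȟ^0 ≅ Z/2, Ȟ^1 ≅ Z/2 ⊕ Z/2, Ȟ^2 ≅ 0

nonempty intersections:
  A12={a,i} A13={g} A14={b,e} A15={c} A23={d,f} A45={h}
C dims 5,6; δ0: rk_F2 4
Ȟ^0: (5−4)−0=1 ⇒ Z/2
Ȟ^1: (6−0)−4=2 ⇒ Z/2 ⊕ Z/2
Ȟ^2: (0−0)−0=0 ⇒ 0


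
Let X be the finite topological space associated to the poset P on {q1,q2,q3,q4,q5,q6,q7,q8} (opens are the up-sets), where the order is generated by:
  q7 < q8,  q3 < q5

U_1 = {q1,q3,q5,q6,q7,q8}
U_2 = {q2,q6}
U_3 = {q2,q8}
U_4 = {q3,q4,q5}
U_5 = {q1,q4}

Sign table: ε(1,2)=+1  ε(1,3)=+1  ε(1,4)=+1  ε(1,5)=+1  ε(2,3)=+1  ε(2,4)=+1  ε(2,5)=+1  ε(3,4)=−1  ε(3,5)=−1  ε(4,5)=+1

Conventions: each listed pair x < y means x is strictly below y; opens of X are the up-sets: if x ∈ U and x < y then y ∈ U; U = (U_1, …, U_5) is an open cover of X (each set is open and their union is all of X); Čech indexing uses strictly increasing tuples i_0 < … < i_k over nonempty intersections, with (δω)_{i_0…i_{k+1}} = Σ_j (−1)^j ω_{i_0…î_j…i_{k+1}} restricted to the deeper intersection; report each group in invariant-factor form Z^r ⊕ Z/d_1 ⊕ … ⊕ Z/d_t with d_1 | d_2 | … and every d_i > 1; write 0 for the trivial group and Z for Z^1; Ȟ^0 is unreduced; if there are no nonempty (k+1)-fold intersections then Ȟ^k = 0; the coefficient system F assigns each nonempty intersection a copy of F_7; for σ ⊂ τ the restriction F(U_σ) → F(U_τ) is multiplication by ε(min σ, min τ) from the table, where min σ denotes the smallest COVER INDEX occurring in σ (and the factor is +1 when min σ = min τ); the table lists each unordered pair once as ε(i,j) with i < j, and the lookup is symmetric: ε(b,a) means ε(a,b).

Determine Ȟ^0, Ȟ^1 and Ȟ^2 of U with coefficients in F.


Ȟ^0 = Z/7; Ȟ^1 = Z/7 ⊕ Z/7; Ȟ^2 = 0

cover nerve:
  U12={q6} U13={q8} U14={q3,q5} U15={q1} U23={q2} U45={q4}
C dims 5,6; δ0: rk_F7 4
Ȟ^0: (5−4)−0=1 ⇒ Z/7
Ȟ^1: (6−0)−4=2 ⇒ Z/7 ⊕ Z/7
Ȟ^2: (0−0)−0=0 ⇒ 0


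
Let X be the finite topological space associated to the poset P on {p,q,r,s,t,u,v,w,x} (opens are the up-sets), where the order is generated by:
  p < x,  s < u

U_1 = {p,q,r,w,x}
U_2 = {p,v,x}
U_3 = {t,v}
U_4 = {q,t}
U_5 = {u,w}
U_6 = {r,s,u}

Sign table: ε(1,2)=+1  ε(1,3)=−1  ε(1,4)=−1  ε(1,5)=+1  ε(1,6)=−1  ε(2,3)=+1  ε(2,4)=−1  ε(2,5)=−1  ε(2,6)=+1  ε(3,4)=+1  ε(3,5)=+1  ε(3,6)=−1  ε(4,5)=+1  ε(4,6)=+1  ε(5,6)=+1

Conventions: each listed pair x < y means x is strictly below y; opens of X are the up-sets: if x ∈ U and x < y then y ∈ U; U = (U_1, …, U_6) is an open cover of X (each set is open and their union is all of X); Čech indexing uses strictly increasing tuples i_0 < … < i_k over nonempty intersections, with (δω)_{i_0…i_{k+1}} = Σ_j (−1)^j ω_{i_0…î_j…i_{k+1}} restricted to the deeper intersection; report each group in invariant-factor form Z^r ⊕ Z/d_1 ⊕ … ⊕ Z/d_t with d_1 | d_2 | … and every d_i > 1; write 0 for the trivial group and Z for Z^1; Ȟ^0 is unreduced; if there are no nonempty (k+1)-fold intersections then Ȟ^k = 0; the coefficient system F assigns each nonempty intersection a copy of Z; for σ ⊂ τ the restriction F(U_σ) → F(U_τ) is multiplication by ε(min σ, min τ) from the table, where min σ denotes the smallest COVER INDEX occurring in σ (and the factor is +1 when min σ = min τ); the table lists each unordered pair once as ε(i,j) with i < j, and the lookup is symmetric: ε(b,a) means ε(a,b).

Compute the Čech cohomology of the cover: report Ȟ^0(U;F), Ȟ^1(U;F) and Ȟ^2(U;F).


intersection data:
  U12={p,x} U14={q} U15={w} U16={r} U23={v} U34={t} U56={u}
C dims 6,7; δ0: rk 6, SNF 1^5·2
Ȟ^0 = (6 − 6) − 0 = 0, so Ȟ^0 ≅ 0
Ȟ^1 = (7 − 0) − 6 = 1 plus torsion [2], so Ȟ^1 ≅ Z ⊕ Z/2
Ȟ^2 = (0 − 0) − 0 = 0, so Ȟ^2 ≅ 0

Ȟ^0(U;F) ≅ 0, Ȟ^1(U;F) ≅ Z ⊕ Z/2 and Ȟ^2(U;F) ≅ 0


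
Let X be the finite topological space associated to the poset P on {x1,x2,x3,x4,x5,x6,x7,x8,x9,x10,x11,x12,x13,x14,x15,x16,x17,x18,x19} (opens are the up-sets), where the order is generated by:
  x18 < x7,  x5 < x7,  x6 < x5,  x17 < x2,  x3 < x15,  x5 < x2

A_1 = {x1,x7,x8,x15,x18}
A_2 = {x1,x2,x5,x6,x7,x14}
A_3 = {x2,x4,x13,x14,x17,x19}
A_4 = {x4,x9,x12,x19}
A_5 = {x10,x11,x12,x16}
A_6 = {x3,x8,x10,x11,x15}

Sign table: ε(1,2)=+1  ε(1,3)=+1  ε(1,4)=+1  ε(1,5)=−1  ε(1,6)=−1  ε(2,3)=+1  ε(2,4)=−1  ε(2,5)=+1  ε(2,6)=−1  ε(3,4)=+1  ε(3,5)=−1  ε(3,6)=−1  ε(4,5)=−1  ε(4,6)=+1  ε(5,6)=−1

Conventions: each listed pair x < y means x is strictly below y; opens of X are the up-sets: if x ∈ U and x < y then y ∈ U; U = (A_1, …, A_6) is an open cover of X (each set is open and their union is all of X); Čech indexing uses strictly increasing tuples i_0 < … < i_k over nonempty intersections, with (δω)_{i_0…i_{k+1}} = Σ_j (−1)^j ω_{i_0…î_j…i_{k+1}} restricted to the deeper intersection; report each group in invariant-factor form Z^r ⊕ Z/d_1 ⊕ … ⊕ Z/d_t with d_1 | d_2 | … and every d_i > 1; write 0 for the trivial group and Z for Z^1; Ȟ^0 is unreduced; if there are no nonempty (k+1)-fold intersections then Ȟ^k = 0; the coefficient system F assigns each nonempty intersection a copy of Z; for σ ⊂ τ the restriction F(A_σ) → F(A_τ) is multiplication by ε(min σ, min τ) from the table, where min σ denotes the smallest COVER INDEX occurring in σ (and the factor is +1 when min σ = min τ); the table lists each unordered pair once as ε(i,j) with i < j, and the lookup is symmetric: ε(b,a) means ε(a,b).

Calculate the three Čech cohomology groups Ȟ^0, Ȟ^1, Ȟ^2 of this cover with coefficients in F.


nonempty intersections:
  A12={x1,x7} A16={x8,x15} A23={x2,x14} A34={x4,x19} A45={x12} A56={x10,x11}
C dims 6,6; δ0: rk 6, SNF 1^5·2
Ȟ^0: (6−6)−0=0 ⇒ 0
Ȟ^1: (6−0)−6=0 plus torsion [2] ⇒ Z/2
Ȟ^2: (0−0)−0=0 ⇒ 0

Ȟ^0 ≅ 0,  Ȟ^1 ≅ Z/2,  Ȟ^2 ≅ 0


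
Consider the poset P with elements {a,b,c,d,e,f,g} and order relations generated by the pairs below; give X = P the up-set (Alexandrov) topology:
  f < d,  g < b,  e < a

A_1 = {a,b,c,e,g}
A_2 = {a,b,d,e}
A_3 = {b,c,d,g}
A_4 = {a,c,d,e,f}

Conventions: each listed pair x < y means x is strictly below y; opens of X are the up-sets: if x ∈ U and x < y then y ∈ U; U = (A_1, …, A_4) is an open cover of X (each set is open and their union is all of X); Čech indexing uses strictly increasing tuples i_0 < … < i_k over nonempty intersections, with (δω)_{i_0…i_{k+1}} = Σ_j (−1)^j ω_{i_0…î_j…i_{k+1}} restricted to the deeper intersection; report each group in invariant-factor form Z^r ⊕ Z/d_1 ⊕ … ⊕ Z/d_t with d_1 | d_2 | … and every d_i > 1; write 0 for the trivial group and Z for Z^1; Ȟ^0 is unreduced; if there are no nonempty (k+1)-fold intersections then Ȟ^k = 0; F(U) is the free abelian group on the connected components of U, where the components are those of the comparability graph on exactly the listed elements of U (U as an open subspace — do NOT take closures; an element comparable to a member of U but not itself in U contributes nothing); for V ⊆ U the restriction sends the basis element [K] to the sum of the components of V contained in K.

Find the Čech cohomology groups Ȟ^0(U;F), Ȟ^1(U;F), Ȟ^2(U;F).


Ȟ^0(U;F) ≅ Z^4, Ȟ^1(U;F) ≅ 0 and Ȟ^2(U;F) ≅ 0

intersection data:
  A12={a,b,e} A13={b,c,g} A14={a,c,e} A23={b,d} A24={a,d,e} A34={c,d}
  A123={b} A124={a,e} A134={c} A234={d}
components per intersection:
  A1: {a,e} {b,g} {c}
  A2: {a,e} {b} {d}
  A3: {b,g} {c} {d}
  A4: {a,e} {c} {d,f}
  A12: {a,e} {b}
  A13: {b,g} {c}
  A14: {a,e} {c}
  A23: {b} {d}
  A24: {a,e} {d}
  A34: {c} {d}
  A123: {b}
  A124: {a,e}
  A134: {c}
  A234: {d}
C dims 12,12,4; δ0: rk 8, SNF 1^8; δ1: rk 4, SNF 1^4
Ȟ^0 = (12 − 8) − 0 = 4, so Ȟ^0 ≅ Z^4
Ȟ^1 = (12 − 4) − 8 = 0, so Ȟ^1 ≅ 0
Ȟ^2 = (4 − 0) − 4 = 0, so Ȟ^2 ≅ 0


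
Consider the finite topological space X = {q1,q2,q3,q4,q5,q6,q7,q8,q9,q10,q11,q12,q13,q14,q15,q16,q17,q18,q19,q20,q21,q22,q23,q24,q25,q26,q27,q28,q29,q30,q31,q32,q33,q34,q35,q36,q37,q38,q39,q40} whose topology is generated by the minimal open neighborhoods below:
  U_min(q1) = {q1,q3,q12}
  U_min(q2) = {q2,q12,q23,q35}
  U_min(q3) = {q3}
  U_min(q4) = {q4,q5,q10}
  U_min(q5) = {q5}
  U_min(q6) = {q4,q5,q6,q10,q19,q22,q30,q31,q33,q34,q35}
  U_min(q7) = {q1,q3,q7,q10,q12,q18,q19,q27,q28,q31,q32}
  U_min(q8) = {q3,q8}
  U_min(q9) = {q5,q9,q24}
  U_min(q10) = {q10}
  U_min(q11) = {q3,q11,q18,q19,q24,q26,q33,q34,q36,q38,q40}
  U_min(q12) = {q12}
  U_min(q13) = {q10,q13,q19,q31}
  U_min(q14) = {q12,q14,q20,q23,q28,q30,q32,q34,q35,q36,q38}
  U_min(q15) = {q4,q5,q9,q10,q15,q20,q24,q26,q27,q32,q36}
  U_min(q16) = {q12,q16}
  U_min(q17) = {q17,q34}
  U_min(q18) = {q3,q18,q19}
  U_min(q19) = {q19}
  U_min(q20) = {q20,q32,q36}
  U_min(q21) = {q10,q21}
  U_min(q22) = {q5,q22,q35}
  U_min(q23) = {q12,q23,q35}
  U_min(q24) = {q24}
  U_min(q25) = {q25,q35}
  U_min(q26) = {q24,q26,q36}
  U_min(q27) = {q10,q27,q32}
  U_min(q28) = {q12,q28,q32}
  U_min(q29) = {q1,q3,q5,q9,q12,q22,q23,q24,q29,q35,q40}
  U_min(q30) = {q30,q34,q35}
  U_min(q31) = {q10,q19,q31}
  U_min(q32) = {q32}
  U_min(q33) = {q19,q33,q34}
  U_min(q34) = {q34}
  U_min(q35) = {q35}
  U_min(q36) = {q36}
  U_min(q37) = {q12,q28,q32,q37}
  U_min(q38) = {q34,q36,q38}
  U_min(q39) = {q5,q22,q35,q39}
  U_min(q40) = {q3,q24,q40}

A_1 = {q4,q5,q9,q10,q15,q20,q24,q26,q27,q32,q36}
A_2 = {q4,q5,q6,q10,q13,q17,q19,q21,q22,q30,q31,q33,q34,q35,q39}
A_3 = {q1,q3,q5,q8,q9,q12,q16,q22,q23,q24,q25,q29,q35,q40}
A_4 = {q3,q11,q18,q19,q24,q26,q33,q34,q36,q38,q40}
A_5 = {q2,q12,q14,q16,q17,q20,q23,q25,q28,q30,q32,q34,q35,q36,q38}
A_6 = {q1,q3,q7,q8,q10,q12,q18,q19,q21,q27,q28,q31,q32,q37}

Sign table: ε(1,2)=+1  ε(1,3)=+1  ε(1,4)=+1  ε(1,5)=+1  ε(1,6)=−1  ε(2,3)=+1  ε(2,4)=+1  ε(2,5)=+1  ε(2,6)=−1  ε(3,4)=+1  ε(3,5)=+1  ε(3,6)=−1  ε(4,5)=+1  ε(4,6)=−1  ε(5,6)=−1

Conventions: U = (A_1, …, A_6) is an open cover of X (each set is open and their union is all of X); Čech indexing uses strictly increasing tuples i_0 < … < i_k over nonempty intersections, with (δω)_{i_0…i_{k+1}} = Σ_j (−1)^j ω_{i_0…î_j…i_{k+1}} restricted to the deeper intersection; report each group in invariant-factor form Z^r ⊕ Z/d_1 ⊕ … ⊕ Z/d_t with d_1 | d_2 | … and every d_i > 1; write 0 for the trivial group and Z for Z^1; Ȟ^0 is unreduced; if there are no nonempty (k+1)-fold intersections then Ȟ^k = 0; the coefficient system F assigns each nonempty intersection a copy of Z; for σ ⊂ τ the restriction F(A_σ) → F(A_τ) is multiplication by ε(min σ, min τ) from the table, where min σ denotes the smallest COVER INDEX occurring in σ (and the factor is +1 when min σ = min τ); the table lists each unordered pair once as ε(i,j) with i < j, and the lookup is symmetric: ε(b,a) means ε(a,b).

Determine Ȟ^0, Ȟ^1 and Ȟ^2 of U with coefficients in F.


Ȟ^0 = Z, Ȟ^1 = 0, Ȟ^2 = Z/2

intersection data:
  A12={q4,q5,q10} A13={q5,q9,q24} A14={q24,q26,q36} A15={q20,q32,q36} A16={q10,q27,q32} A23={q5,q22,q35} A24={q19,q33,q34} A25={q17,q30,q34,q35} A26={q10,q19,q21,q31} A34={q3,q24,q40} A35={q12,q16,q23,q25,q35} A36={q1,q3,q8,q12} A45={q34,q36,q38} A46={q3,q18,q19} A56={q12,q28,q32}
  A123={q5} A126={q10} A134={q24} A145={q36} A156={q32} A235={q35} A245={q34} A246={q19} A346={q3} A356={q12}
C dims 6,15,10; δ0: rk 5, SNF 1^5; δ1: rk 10, SNF 1^9·2
Ȟ^0 = (6 − 5) − 0 = 1, so Ȟ^0 ≅ Z
Ȟ^1 = (15 − 10) − 5 = 0, so Ȟ^1 ≅ 0
Ȟ^2 = (10 − 0) − 10 = 0 plus torsion [2], so Ȟ^2 ≅ Z/2


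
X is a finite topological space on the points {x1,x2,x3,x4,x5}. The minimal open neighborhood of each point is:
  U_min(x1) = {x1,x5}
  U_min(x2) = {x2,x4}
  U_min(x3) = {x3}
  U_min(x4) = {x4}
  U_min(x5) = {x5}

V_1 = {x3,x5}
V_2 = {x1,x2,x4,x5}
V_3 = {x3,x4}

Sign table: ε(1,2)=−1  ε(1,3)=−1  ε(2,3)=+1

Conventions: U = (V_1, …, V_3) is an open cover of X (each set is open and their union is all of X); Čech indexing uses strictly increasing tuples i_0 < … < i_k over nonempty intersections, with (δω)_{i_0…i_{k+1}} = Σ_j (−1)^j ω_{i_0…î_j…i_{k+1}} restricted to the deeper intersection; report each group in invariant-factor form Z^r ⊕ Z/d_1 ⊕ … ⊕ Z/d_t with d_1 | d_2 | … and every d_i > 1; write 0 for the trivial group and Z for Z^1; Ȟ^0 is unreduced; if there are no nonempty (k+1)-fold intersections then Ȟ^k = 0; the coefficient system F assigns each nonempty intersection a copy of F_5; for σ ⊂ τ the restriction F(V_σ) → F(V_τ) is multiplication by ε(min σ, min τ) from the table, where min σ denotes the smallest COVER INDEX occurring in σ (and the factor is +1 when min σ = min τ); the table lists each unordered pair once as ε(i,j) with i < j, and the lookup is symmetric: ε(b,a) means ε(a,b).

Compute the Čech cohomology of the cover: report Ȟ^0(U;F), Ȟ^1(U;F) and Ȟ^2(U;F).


Ȟ^0(U;F) ≅ Z/5, Ȟ^1(U;F) ≅ Z/5, Ȟ^2(U;F) ≅ 0

nonempty intersections:
  V12={x5} V13={x3} V23={x4}
C dims 3,3; δ0: rk_F5 2
Ȟ^0: (3−2)−0=1 ⇒ Z/5
Ȟ^1: (3−0)−2=1 ⇒ Z/5
Ȟ^2: (0−0)−0=0 ⇒ 0


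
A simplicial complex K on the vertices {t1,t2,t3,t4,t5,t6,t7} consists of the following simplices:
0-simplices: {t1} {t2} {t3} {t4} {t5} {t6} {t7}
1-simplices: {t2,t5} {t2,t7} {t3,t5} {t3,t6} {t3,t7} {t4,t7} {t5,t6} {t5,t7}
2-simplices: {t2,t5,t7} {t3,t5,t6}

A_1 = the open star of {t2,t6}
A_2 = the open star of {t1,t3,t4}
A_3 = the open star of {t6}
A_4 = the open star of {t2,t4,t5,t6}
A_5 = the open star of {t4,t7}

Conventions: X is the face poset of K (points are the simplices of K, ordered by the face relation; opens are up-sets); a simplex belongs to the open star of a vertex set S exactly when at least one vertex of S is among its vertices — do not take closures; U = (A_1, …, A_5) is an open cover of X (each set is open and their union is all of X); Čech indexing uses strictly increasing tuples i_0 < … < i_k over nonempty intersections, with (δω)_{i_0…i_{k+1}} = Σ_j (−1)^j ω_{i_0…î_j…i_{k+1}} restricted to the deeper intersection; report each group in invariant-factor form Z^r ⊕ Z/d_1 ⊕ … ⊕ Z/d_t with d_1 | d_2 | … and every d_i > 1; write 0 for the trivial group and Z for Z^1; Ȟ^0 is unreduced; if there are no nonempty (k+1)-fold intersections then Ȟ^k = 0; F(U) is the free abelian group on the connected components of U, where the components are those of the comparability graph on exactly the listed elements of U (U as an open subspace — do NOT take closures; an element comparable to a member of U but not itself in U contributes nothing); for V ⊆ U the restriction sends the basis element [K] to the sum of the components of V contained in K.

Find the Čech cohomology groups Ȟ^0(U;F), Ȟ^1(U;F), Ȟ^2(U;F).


Ȟ^0(U;F) ≅ Z^2, Ȟ^1(U;F) ≅ Z, Ȟ^2(U;F) ≅ 0

nerve of the cover:
  A1={{t2},{t6},{t2,t5},{t2,t7},{t3,t6},{t5,t6},{t2,t5,t7},{t3,t5,t6}} A2={{t1},{t3},{t4},{t3,t5},{t3,t6},{t3,t7},{t4,t7},{t3,t5,t6}} A3={{t6},{t3,t6},{t5,t6},{t3,t5,t6}} A4={{t2},{t4},{t5},{t6},{t2,t5},{t2,t7},{t3,t5},{t3,t6},{t4,t7},{t5,t6},{t5,t7},{t2,t5,t7},{t3,t5,t6}} A5={{t4},{t7},{t2,t7},{t3,t7},{t4,t7},{t5,t7},{t2,t5,t7}}
  A12={{t3,t6},{t3,t5,t6}} A13={{t6},{t3,t6},{t5,t6},{t3,t5,t6}} A14={{t2},{t6},{t2,t5},{t2,t7},{t3,t6},{t5,t6},{t2,t5,t7},{t3,t5,t6}} A15={{t2,t7},{t2,t5,t7}} A23={{t3,t6},{t3,t5,t6}} A24={{t4},{t3,t5},{t3,t6},{t4,t7},{t3,t5,t6}} A25={{t4},{t3,t7},{t4,t7}} A34={{t6},{t3,t6},{t5,t6},{t3,t5,t6}} A45={{t4},{t2,t7},{t4,t7},{t5,t7},{t2,t5,t7}}
  A123={{t3,t6},{t3,t5,t6}} A124={{t3,t6},{t3,t5,t6}} A134={{t6},{t3,t6},{t5,t6},{t3,t5,t6}} A145={{t2,t7},{t2,t5,t7}} A234={{t3,t6},{t3,t5,t6}} A245={{t4},{t4,t7}}
  A1234={{t3,t6},{t3,t5,t6}}
components per intersection:
  A1: {{t2},{t2,t5},{t2,t7},{t2,t5,t7}} {{t6},{t3,t6},{t5,t6},{t3,t5,t6}}
  A2: {{t1}} {{t3},{t3,t5},{t3,t6},{t3,t7},{t3,t5,t6}} {{t4},{t4,t7}}
  A3: {{t6},{t3,t6},{t5,t6},{t3,t5,t6}}
  A4: {{t2},{t5},{t6},{t2,t5},{t2,t7},{t3,t5},{t3,t6},{t5,t6},{t5,t7},{t2,t5,t7},{t3,t5,t6}} {{t4},{t4,t7}}
  A5: {{t4},{t7},{t2,t7},{t3,t7},{t4,t7},{t5,t7},{t2,t5,t7}}
  A12: {{t3,t6},{t3,t5,t6}}
  A13: {{t6},{t3,t6},{t5,t6},{t3,t5,t6}}
  A14: {{t2},{t2,t5},{t2,t7},{t2,t5,t7}} {{t6},{t3,t6},{t5,t6},{t3,t5,t6}}
  A15: {{t2,t7},{t2,t5,t7}}
  A23: {{t3,t6},{t3,t5,t6}}
  A24: {{t4},{t4,t7}} {{t3,t5},{t3,t6},{t3,t5,t6}}
  A25: {{t4},{t4,t7}} {{t3,t7}}
  A34: {{t6},{t3,t6},{t5,t6},{t3,t5,t6}}
  A45: {{t4},{t4,t7}} {{t2,t7},{t5,t7},{t2,t5,t7}}
  A123: {{t3,t6},{t3,t5,t6}}
  A124: {{t3,t6},{t3,t5,t6}}
  A134: {{t6},{t3,t6},{t5,t6},{t3,t5,t6}}
  A145: {{t2,t7},{t2,t5,t7}}
  A234: {{t3,t6},{t3,t5,t6}}
  A245: {{t4},{t4,t7}}
  A1234: {{t3,t6},{t3,t5,t6}}
C dims 9,13,6,1; δ0: rk 7, SNF 1^7; δ1: rk 5, SNF 1^5; δ2: rk 1, SNF 1^1
Ȟ^0 = (9 − 7) − 0 = 2, so Ȟ^0 ≅ Z^2
Ȟ^1 = (13 − 5) − 7 = 1, so Ȟ^1 ≅ Z
Ȟ^2 = (6 − 1) − 5 = 0, so Ȟ^2 ≅ 0


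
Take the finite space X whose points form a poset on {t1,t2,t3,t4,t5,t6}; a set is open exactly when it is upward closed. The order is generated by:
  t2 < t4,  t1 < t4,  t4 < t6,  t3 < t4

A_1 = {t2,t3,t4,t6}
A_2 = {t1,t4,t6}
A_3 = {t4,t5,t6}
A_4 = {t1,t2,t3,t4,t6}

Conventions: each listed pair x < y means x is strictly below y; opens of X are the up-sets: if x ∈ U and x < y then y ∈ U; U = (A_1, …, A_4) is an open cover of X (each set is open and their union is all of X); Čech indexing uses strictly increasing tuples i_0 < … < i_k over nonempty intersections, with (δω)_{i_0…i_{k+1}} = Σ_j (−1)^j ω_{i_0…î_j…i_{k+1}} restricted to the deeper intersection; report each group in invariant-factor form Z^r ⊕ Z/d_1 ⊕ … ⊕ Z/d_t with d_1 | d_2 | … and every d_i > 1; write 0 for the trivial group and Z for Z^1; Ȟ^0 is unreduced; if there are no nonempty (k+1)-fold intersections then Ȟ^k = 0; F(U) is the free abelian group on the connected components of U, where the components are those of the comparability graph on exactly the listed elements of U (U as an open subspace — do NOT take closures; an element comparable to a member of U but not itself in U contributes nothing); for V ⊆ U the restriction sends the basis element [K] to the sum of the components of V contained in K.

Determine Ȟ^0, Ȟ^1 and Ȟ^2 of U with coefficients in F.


Ȟ^0 = Z^2, Ȟ^1 = 0 and Ȟ^2 = 0

cover nerve:
  A12={t4,t6} A13={t4,t6} A14={t2,t3,t4,t6} A23={t4,t6} A24={t1,t4,t6} A34={t4,t6}
  A123={t4,t6} A124={t4,t6} A134={t4,t6} A234={t4,t6}
  A1234={t4,t6}
components per intersection:
  A1: {t2,t3,t4,t6}
  A2: {t1,t4,t6}
  A3: {t4,t6} {t5}
  A4: {t1,t2,t3,t4,t6}
  A12: {t4,t6}
  A13: {t4,t6}
  A14: {t2,t3,t4,t6}
  A23: {t4,t6}
  A24: {t1,t4,t6}
  A34: {t4,t6}
  A123: {t4,t6}
  A124: {t4,t6}
  A134: {t4,t6}
  A234: {t4,t6}
  A1234: {t4,t6}
C dims 5,6,4,1; δ0: rk 3, SNF 1^3; δ1: rk 3, SNF 1^3; δ2: rk 1, SNF 1^1
Ȟ^0: (5−3)−0=2 ⇒ Z^2
Ȟ^1: (6−3)−3=0 ⇒ 0
Ȟ^2: (4−1)−3=0 ⇒ 0


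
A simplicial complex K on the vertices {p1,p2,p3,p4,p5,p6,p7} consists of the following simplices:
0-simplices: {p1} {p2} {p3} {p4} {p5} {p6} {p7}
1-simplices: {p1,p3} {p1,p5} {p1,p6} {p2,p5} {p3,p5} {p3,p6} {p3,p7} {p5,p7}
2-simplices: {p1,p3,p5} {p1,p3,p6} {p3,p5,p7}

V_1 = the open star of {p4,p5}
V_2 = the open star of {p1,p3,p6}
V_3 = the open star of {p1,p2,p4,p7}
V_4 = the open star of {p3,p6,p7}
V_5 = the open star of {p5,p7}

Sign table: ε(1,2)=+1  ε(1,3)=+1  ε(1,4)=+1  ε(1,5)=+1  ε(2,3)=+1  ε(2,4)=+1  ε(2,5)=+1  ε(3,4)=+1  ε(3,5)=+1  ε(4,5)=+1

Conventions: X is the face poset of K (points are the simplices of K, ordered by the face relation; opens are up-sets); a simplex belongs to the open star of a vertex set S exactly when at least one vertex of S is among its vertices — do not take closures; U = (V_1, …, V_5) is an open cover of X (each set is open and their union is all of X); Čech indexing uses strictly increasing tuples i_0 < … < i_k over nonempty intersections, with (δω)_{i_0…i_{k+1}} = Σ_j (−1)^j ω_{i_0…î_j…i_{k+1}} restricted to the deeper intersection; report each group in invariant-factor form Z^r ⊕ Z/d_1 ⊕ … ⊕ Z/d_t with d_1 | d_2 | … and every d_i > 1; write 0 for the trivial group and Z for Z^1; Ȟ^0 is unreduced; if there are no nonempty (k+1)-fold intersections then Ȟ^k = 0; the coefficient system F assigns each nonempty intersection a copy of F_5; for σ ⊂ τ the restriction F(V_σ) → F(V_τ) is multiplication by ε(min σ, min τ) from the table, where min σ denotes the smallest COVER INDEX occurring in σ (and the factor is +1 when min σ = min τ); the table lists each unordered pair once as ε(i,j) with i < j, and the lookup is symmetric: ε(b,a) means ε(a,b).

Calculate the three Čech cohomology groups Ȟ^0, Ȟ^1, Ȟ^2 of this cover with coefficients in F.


Ȟ^0 = Z/5, Ȟ^1 = 0, Ȟ^2 = 0

nerve simplices:
  V1={{p4},{p5},{p1,p5},{p2,p5},{p3,p5},{p5,p7},{p1,p3,p5},{p3,p5,p7}} V2={{p1},{p3},{p6},{p1,p3},{p1,p5},{p1,p6},{p3,p5},{p3,p6},{p3,p7},{p1,p3,p5},{p1,p3,p6},{p3,p5,p7}} V3={{p1},{p2},{p4},{p7},{p1,p3},{p1,p5},{p1,p6},{p2,p5},{p3,p7},{p5,p7},{p1,p3,p5},{p1,p3,p6},{p3,p5,p7}} V4={{p3},{p6},{p7},{p1,p3},{p1,p6},{p3,p5},{p3,p6},{p3,p7},{p5,p7},{p1,p3,p5},{p1,p3,p6},{p3,p5,p7}} V5={{p5},{p7},{p1,p5},{p2,p5},{p3,p5},{p3,p7},{p5,p7},{p1,p3,p5},{p3,p5,p7}}
  V12={{p1,p5},{p3,p5},{p1,p3,p5},{p3,p5,p7}} V13={{p4},{p1,p5},{p2,p5},{p5,p7},{p1,p3,p5},{p3,p5,p7}} V14={{p3,p5},{p5,p7},{p1,p3,p5},{p3,p5,p7}} V15={{p5},{p1,p5},{p2,p5},{p3,p5},{p5,p7},{p1,p3,p5},{p3,p5,p7}} V23={{p1},{p1,p3},{p1,p5},{p1,p6},{p3,p7},{p1,p3,p5},{p1,p3,p6},{p3,p5,p7}} V24={{p3},{p6},{p1,p3},{p1,p6},{p3,p5},{p3,p6},{p3,p7},{p1,p3,p5},{p1,p3,p6},{p3,p5,p7}} V25={{p1,p5},{p3,p5},{p3,p7},{p1,p3,p5},{p3,p5,p7}} V34={{p7},{p1,p3},{p1,p6},{p3,p7},{p5,p7},{p1,p3,p5},{p1,p3,p6},{p3,p5,p7}} V35={{p7},{p1,p5},{p2,p5},{p3,p7},{p5,p7},{p1,p3,p5},{p3,p5,p7}} V45={{p7},{p3,p5},{p3,p7},{p5,p7},{p1,p3,p5},{p3,p5,p7}}
  V123={{p1,p5},{p1,p3,p5},{p3,p5,p7}} V124={{p3,p5},{p1,p3,p5},{p3,p5,p7}} V125={{p1,p5},{p3,p5},{p1,p3,p5},{p3,p5,p7}} V134={{p5,p7},{p1,p3,p5},{p3,p5,p7}} V135={{p1,p5},{p2,p5},{p5,p7},{p1,p3,p5},{p3,p5,p7}} V145={{p3,p5},{p5,p7},{p1,p3,p5},{p3,p5,p7}} V234={{p1,p3},{p1,p6},{p3,p7},{p1,p3,p5},{p1,p3,p6},{p3,p5,p7}} V235={{p1,p5},{p3,p7},{p1,p3,p5},{p3,p5,p7}} V245={{p3,p5},{p3,p7},{p1,p3,p5},{p3,p5,p7}} V345={{p7},{p3,p7},{p5,p7},{p1,p3,p5},{p3,p5,p7}}
  V1234={{p1,p3,p5},{p3,p5,p7}} V1235={{p1,p5},{p1,p3,p5},{p3,p5,p7}} V1245={{p3,p5},{p1,p3,p5},{p3,p5,p7}} V1345={{p5,p7},{p1,p3,p5},{p3,p5,p7}} V2345={{p3,p7},{p1,p3,p5},{p3,p5,p7}}
  V12345={{p1,p3,p5},{p3,p5,p7}}
C dims 5,10,10,5; δ0: rk_F5 4; δ1: rk_F5 6; δ2: rk_F5 4
degree 0: 5−4−0 = 1 → Ȟ^0 ≅ Z/5
degree 1: 10−6−4 = 0 → Ȟ^1 ≅ 0
degree 2: 10−4−6 = 0 → Ȟ^2 ≅ 0


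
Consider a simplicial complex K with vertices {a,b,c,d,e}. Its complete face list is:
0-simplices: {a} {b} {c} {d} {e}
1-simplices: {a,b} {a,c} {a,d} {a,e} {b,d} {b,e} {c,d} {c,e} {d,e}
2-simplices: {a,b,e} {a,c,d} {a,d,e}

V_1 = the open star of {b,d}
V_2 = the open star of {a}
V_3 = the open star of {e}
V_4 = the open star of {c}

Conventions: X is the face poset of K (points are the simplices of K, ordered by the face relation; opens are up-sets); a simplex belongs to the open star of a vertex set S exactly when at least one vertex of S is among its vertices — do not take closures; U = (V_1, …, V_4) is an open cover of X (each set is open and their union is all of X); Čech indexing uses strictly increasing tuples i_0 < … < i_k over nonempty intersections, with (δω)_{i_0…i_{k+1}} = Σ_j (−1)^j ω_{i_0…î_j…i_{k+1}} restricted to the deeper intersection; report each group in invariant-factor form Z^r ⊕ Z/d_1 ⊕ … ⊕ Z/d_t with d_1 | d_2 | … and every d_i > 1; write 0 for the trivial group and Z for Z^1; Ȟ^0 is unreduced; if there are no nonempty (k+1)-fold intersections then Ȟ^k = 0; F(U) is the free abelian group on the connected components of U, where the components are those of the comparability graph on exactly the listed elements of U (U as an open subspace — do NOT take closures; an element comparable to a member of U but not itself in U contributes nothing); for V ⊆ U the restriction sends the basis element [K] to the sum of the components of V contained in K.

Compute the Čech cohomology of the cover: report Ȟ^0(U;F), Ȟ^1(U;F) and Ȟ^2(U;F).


nonempty overlaps:
  V1={{b},{d},{a,b},{a,d},{b,d},{b,e},{c,d},{d,e},{a,b,e},{a,c,d},{a,d,e}} V2={{a},{a,b},{a,c},{a,d},{a,e},{a,b,e},{a,c,d},{a,d,e}} V3={{e},{a,e},{b,e},{c,e},{d,e},{a,b,e},{a,d,e}} V4={{c},{a,c},{c,d},{c,e},{a,c,d}}
  V12={{a,b},{a,d},{a,b,e},{a,c,d},{a,d,e}} V13={{b,e},{d,e},{a,b,e},{a,d,e}} V14={{c,d},{a,c,d}} V23={{a,e},{a,b,e},{a,d,e}} V24={{a,c},{a,c,d}} V34={{c,e}}
  V123={{a,b,e},{a,d,e}} V124={{a,c,d}}
components per intersection:
  V1: {{b},{d},{a,b},{a,d},{b,d},{b,e},{c,d},{d,e},{a,b,e},{a,c,d},{a,d,e}}
  V2: {{a},{a,b},{a,c},{a,d},{a,e},{a,b,e},{a,c,d},{a,d,e}}
  V3: {{e},{a,e},{b,e},{c,e},{d,e},{a,b,e},{a,d,e}}
  V4: {{c},{a,c},{c,d},{c,e},{a,c,d}}
  V12: {{a,b},{a,b,e}} {{a,d},{a,c,d},{a,d,e}}
  V13: {{b,e},{a,b,e}} {{d,e},{a,d,e}}
  V14: {{c,d},{a,c,d}}
  V23: {{a,e},{a,b,e},{a,d,e}}
  V24: {{a,c},{a,c,d}}
  V34: {{c,e}}
  V123: {{a,b,e}} {{a,d,e}}
  V124: {{a,c,d}}
C dims 4,8,3; δ0: rk 3, SNF 1^3; δ1: rk 3, SNF 1^3
degree 0: 4−3−0 = 1 → Ȟ^0 ≅ Z
degree 1: 8−3−3 = 2 → Ȟ^1 ≅ Z^2
degree 2: 3−0−3 = 0 → Ȟ^2 ≅ 0

Ȟ^0 = Z, Ȟ^1 = Z^2, Ȟ^2 = 0


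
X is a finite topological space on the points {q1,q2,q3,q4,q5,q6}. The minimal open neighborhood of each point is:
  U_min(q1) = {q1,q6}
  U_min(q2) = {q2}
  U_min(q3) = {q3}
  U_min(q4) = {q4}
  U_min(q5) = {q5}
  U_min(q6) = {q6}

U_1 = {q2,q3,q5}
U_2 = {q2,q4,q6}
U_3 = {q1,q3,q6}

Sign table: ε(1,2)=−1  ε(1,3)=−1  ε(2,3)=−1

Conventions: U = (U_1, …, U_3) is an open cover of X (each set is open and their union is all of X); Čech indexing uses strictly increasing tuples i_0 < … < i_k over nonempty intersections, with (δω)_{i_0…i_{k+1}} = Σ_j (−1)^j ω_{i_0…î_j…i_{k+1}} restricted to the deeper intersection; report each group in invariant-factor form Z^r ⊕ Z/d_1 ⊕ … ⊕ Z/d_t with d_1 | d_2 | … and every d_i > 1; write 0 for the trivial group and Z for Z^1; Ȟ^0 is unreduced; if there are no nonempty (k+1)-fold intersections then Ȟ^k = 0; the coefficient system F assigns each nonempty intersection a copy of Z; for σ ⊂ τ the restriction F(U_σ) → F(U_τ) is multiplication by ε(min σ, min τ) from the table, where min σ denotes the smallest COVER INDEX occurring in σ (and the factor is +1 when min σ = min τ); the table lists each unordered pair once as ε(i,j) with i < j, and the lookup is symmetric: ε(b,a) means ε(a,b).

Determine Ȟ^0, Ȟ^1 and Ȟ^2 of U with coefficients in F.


Ȟ^0(U;F) ≅ 0,  Ȟ^1(U;F) ≅ Z/2,  Ȟ^2(U;F) ≅ 0

cover nerve:
  U12={q2} U13={q3} U23={q6}
C dims 3,3; δ0: rk 3, SNF 1^2·2
Ȟ^0: (3−3)−0=0 ⇒ 0
Ȟ^1: (3−0)−3=0 plus torsion [2] ⇒ Z/2
Ȟ^2: (0−0)−0=0 ⇒ 0


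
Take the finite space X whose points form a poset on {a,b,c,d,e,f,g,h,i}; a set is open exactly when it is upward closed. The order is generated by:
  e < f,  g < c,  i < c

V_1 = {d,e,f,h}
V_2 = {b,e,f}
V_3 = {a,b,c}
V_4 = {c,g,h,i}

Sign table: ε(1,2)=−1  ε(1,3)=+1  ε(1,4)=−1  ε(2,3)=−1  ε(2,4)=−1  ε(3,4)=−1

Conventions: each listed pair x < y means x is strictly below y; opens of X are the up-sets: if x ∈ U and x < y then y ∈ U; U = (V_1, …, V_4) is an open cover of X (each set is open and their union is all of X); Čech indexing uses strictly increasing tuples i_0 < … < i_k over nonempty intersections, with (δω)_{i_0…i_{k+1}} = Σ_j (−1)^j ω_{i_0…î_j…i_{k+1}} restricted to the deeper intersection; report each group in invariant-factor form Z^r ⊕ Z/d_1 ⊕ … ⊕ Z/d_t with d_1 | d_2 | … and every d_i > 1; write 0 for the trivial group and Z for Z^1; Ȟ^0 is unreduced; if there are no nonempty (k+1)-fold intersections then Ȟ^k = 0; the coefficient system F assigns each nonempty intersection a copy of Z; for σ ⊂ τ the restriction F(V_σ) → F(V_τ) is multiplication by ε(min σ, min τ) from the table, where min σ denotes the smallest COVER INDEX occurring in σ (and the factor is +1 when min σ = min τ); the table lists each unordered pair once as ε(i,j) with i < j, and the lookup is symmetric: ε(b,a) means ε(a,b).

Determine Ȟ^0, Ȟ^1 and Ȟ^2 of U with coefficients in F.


nonempty intersections:
  V12={e,f} V14={h} V23={b} V34={c}
C dims 4,4; δ0: rk 3, SNF 1^3
Ȟ^0: (4−3)−0=1 ⇒ Z
Ȟ^1: (4−0)−3=1 ⇒ Z
Ȟ^2: (0−0)−0=0 ⇒ 0

Ȟ^0(U;F) ≅ Z, Ȟ^1(U;F) ≅ Z and Ȟ^2(U;F) ≅ 0
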